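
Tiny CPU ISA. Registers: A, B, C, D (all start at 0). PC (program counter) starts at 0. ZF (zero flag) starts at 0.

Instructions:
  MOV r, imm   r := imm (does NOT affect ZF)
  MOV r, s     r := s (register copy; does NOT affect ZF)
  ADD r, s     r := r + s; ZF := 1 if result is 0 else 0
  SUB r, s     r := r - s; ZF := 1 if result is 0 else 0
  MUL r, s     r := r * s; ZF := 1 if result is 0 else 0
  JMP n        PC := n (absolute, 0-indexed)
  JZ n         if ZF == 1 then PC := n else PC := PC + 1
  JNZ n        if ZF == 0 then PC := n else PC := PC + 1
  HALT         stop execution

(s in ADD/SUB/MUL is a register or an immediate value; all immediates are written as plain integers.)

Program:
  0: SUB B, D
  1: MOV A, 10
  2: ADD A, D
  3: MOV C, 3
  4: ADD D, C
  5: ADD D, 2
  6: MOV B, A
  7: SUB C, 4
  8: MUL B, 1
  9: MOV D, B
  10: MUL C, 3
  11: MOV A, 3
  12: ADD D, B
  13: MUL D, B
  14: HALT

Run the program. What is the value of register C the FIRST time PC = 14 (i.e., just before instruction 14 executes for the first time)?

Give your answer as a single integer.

Step 1: PC=0 exec 'SUB B, D'. After: A=0 B=0 C=0 D=0 ZF=1 PC=1
Step 2: PC=1 exec 'MOV A, 10'. After: A=10 B=0 C=0 D=0 ZF=1 PC=2
Step 3: PC=2 exec 'ADD A, D'. After: A=10 B=0 C=0 D=0 ZF=0 PC=3
Step 4: PC=3 exec 'MOV C, 3'. After: A=10 B=0 C=3 D=0 ZF=0 PC=4
Step 5: PC=4 exec 'ADD D, C'. After: A=10 B=0 C=3 D=3 ZF=0 PC=5
Step 6: PC=5 exec 'ADD D, 2'. After: A=10 B=0 C=3 D=5 ZF=0 PC=6
Step 7: PC=6 exec 'MOV B, A'. After: A=10 B=10 C=3 D=5 ZF=0 PC=7
Step 8: PC=7 exec 'SUB C, 4'. After: A=10 B=10 C=-1 D=5 ZF=0 PC=8
Step 9: PC=8 exec 'MUL B, 1'. After: A=10 B=10 C=-1 D=5 ZF=0 PC=9
Step 10: PC=9 exec 'MOV D, B'. After: A=10 B=10 C=-1 D=10 ZF=0 PC=10
Step 11: PC=10 exec 'MUL C, 3'. After: A=10 B=10 C=-3 D=10 ZF=0 PC=11
Step 12: PC=11 exec 'MOV A, 3'. After: A=3 B=10 C=-3 D=10 ZF=0 PC=12
Step 13: PC=12 exec 'ADD D, B'. After: A=3 B=10 C=-3 D=20 ZF=0 PC=13
Step 14: PC=13 exec 'MUL D, B'. After: A=3 B=10 C=-3 D=200 ZF=0 PC=14
First time PC=14: C=-3

-3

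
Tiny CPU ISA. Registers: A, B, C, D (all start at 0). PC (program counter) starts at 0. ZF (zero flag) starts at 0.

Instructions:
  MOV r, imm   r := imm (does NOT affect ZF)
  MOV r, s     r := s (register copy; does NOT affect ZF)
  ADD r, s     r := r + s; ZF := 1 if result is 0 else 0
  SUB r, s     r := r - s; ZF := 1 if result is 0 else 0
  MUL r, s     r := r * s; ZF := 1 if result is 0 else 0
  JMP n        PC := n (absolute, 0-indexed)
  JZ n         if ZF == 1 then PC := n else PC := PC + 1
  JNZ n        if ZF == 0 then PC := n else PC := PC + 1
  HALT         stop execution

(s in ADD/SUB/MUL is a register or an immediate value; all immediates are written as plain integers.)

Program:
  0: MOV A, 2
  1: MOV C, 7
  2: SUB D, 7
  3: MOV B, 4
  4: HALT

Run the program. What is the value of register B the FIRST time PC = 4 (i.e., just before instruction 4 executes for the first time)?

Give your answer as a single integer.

Step 1: PC=0 exec 'MOV A, 2'. After: A=2 B=0 C=0 D=0 ZF=0 PC=1
Step 2: PC=1 exec 'MOV C, 7'. After: A=2 B=0 C=7 D=0 ZF=0 PC=2
Step 3: PC=2 exec 'SUB D, 7'. After: A=2 B=0 C=7 D=-7 ZF=0 PC=3
Step 4: PC=3 exec 'MOV B, 4'. After: A=2 B=4 C=7 D=-7 ZF=0 PC=4
First time PC=4: B=4

4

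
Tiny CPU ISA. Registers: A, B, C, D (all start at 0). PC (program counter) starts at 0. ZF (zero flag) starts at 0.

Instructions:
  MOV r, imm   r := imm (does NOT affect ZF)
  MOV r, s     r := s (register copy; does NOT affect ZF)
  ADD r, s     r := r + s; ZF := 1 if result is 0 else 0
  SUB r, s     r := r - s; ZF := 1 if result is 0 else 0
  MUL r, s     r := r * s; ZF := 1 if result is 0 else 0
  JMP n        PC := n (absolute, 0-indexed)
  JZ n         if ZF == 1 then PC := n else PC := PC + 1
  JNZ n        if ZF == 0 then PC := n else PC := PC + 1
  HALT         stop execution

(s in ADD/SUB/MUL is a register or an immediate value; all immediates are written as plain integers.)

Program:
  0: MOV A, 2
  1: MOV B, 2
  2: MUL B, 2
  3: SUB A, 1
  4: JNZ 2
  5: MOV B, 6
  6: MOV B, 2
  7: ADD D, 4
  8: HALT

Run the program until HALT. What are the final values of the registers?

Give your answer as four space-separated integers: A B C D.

Answer: 0 2 0 4

Derivation:
Step 1: PC=0 exec 'MOV A, 2'. After: A=2 B=0 C=0 D=0 ZF=0 PC=1
Step 2: PC=1 exec 'MOV B, 2'. After: A=2 B=2 C=0 D=0 ZF=0 PC=2
Step 3: PC=2 exec 'MUL B, 2'. After: A=2 B=4 C=0 D=0 ZF=0 PC=3
Step 4: PC=3 exec 'SUB A, 1'. After: A=1 B=4 C=0 D=0 ZF=0 PC=4
Step 5: PC=4 exec 'JNZ 2'. After: A=1 B=4 C=0 D=0 ZF=0 PC=2
Step 6: PC=2 exec 'MUL B, 2'. After: A=1 B=8 C=0 D=0 ZF=0 PC=3
Step 7: PC=3 exec 'SUB A, 1'. After: A=0 B=8 C=0 D=0 ZF=1 PC=4
Step 8: PC=4 exec 'JNZ 2'. After: A=0 B=8 C=0 D=0 ZF=1 PC=5
Step 9: PC=5 exec 'MOV B, 6'. After: A=0 B=6 C=0 D=0 ZF=1 PC=6
Step 10: PC=6 exec 'MOV B, 2'. After: A=0 B=2 C=0 D=0 ZF=1 PC=7
Step 11: PC=7 exec 'ADD D, 4'. After: A=0 B=2 C=0 D=4 ZF=0 PC=8
Step 12: PC=8 exec 'HALT'. After: A=0 B=2 C=0 D=4 ZF=0 PC=8 HALTED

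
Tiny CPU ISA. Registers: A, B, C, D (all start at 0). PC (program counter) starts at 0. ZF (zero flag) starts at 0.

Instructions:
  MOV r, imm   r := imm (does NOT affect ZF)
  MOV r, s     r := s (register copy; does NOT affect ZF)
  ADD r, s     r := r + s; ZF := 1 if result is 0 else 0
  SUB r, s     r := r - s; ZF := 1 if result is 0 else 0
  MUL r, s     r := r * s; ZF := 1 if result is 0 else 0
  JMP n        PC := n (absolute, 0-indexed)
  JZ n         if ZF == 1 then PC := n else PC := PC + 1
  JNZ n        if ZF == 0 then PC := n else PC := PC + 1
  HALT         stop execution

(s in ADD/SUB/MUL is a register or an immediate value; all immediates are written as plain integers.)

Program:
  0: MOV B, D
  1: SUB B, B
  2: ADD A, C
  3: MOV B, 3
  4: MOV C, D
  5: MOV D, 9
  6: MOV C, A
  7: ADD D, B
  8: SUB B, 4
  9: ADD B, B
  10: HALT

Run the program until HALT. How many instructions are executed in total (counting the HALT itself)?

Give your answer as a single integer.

Step 1: PC=0 exec 'MOV B, D'. After: A=0 B=0 C=0 D=0 ZF=0 PC=1
Step 2: PC=1 exec 'SUB B, B'. After: A=0 B=0 C=0 D=0 ZF=1 PC=2
Step 3: PC=2 exec 'ADD A, C'. After: A=0 B=0 C=0 D=0 ZF=1 PC=3
Step 4: PC=3 exec 'MOV B, 3'. After: A=0 B=3 C=0 D=0 ZF=1 PC=4
Step 5: PC=4 exec 'MOV C, D'. After: A=0 B=3 C=0 D=0 ZF=1 PC=5
Step 6: PC=5 exec 'MOV D, 9'. After: A=0 B=3 C=0 D=9 ZF=1 PC=6
Step 7: PC=6 exec 'MOV C, A'. After: A=0 B=3 C=0 D=9 ZF=1 PC=7
Step 8: PC=7 exec 'ADD D, B'. After: A=0 B=3 C=0 D=12 ZF=0 PC=8
Step 9: PC=8 exec 'SUB B, 4'. After: A=0 B=-1 C=0 D=12 ZF=0 PC=9
Step 10: PC=9 exec 'ADD B, B'. After: A=0 B=-2 C=0 D=12 ZF=0 PC=10
Step 11: PC=10 exec 'HALT'. After: A=0 B=-2 C=0 D=12 ZF=0 PC=10 HALTED
Total instructions executed: 11

Answer: 11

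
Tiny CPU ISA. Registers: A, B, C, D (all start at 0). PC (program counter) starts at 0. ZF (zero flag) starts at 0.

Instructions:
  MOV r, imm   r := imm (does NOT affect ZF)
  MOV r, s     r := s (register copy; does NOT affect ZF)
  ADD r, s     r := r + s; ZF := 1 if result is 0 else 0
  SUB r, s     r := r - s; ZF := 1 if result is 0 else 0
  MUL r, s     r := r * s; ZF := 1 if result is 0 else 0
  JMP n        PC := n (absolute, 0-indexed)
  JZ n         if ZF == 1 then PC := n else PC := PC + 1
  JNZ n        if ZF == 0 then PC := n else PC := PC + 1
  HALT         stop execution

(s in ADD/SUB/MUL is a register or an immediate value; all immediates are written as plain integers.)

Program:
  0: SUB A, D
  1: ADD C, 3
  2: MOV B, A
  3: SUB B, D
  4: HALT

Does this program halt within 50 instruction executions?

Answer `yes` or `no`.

Answer: yes

Derivation:
Step 1: PC=0 exec 'SUB A, D'. After: A=0 B=0 C=0 D=0 ZF=1 PC=1
Step 2: PC=1 exec 'ADD C, 3'. After: A=0 B=0 C=3 D=0 ZF=0 PC=2
Step 3: PC=2 exec 'MOV B, A'. After: A=0 B=0 C=3 D=0 ZF=0 PC=3
Step 4: PC=3 exec 'SUB B, D'. After: A=0 B=0 C=3 D=0 ZF=1 PC=4
Step 5: PC=4 exec 'HALT'. After: A=0 B=0 C=3 D=0 ZF=1 PC=4 HALTED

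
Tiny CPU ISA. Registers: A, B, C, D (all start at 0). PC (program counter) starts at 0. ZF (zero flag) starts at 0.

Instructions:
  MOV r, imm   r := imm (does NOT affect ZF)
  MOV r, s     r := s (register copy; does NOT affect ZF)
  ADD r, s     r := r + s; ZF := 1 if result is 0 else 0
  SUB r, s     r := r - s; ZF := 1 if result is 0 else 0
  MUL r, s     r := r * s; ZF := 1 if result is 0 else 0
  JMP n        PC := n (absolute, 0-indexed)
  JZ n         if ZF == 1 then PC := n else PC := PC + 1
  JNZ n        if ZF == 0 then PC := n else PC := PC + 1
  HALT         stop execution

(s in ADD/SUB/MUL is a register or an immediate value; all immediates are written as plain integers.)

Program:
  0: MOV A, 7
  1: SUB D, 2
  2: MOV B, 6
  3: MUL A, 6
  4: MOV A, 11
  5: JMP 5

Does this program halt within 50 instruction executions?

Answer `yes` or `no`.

Step 1: PC=0 exec 'MOV A, 7'. After: A=7 B=0 C=0 D=0 ZF=0 PC=1
Step 2: PC=1 exec 'SUB D, 2'. After: A=7 B=0 C=0 D=-2 ZF=0 PC=2
Step 3: PC=2 exec 'MOV B, 6'. After: A=7 B=6 C=0 D=-2 ZF=0 PC=3
Step 4: PC=3 exec 'MUL A, 6'. After: A=42 B=6 C=0 D=-2 ZF=0 PC=4
Step 5: PC=4 exec 'MOV A, 11'. After: A=11 B=6 C=0 D=-2 ZF=0 PC=5
Step 6: PC=5 exec 'JMP 5'. After: A=11 B=6 C=0 D=-2 ZF=0 PC=5
State after step 6 equals state after step 5: the program is in a cycle of length 1 and will never halt.

Answer: no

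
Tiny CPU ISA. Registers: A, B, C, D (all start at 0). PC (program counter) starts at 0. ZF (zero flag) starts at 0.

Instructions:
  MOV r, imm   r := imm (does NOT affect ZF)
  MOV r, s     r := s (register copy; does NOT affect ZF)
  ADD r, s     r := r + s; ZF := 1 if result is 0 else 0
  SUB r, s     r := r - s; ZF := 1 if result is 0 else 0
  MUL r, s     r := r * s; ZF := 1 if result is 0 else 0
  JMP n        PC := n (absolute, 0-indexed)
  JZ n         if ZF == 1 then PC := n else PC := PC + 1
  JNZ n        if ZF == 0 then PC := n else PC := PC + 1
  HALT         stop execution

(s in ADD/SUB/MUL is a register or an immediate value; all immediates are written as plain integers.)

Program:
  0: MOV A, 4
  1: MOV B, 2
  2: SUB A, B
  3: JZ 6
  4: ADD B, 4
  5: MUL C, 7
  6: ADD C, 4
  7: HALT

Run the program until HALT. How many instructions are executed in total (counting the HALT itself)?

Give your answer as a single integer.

Answer: 8

Derivation:
Step 1: PC=0 exec 'MOV A, 4'. After: A=4 B=0 C=0 D=0 ZF=0 PC=1
Step 2: PC=1 exec 'MOV B, 2'. After: A=4 B=2 C=0 D=0 ZF=0 PC=2
Step 3: PC=2 exec 'SUB A, B'. After: A=2 B=2 C=0 D=0 ZF=0 PC=3
Step 4: PC=3 exec 'JZ 6'. After: A=2 B=2 C=0 D=0 ZF=0 PC=4
Step 5: PC=4 exec 'ADD B, 4'. After: A=2 B=6 C=0 D=0 ZF=0 PC=5
Step 6: PC=5 exec 'MUL C, 7'. After: A=2 B=6 C=0 D=0 ZF=1 PC=6
Step 7: PC=6 exec 'ADD C, 4'. After: A=2 B=6 C=4 D=0 ZF=0 PC=7
Step 8: PC=7 exec 'HALT'. After: A=2 B=6 C=4 D=0 ZF=0 PC=7 HALTED
Total instructions executed: 8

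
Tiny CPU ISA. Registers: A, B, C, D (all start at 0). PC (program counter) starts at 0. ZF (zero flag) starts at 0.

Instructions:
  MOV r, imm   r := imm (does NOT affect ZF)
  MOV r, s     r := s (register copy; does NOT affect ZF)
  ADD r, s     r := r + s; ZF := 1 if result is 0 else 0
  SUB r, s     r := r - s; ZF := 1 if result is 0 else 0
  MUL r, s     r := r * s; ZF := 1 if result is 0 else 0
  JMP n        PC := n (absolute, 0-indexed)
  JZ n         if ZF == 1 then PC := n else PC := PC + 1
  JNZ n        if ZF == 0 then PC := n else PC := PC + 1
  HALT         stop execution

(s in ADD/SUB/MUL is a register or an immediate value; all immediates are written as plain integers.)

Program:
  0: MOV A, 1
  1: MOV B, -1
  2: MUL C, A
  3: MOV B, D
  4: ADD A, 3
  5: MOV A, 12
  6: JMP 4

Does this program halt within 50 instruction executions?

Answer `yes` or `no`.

Step 1: PC=0 exec 'MOV A, 1'. After: A=1 B=0 C=0 D=0 ZF=0 PC=1
Step 2: PC=1 exec 'MOV B, -1'. After: A=1 B=-1 C=0 D=0 ZF=0 PC=2
Step 3: PC=2 exec 'MUL C, A'. After: A=1 B=-1 C=0 D=0 ZF=1 PC=3
Step 4: PC=3 exec 'MOV B, D'. After: A=1 B=0 C=0 D=0 ZF=1 PC=4
Step 5: PC=4 exec 'ADD A, 3'. After: A=4 B=0 C=0 D=0 ZF=0 PC=5
Step 6: PC=5 exec 'MOV A, 12'. After: A=12 B=0 C=0 D=0 ZF=0 PC=6
Step 7: PC=6 exec 'JMP 4'. After: A=12 B=0 C=0 D=0 ZF=0 PC=4
Step 8: PC=4 exec 'ADD A, 3'. After: A=15 B=0 C=0 D=0 ZF=0 PC=5
Step 9: PC=5 exec 'MOV A, 12'. After: A=12 B=0 C=0 D=0 ZF=0 PC=6
State after step 9 equals state after step 6: the program is in a cycle of length 3 and will never halt.

Answer: no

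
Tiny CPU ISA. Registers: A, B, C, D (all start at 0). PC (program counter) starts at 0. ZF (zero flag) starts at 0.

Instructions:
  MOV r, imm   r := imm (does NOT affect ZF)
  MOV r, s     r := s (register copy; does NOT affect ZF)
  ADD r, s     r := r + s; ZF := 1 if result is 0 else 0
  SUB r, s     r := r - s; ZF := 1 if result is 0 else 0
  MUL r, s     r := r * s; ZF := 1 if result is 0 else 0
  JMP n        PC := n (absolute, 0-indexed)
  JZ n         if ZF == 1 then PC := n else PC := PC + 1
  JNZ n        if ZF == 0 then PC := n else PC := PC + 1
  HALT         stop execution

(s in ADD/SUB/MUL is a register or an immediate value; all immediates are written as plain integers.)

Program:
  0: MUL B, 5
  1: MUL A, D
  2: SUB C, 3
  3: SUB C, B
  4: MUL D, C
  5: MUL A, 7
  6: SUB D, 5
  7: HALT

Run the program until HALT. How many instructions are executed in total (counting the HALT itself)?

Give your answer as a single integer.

Step 1: PC=0 exec 'MUL B, 5'. After: A=0 B=0 C=0 D=0 ZF=1 PC=1
Step 2: PC=1 exec 'MUL A, D'. After: A=0 B=0 C=0 D=0 ZF=1 PC=2
Step 3: PC=2 exec 'SUB C, 3'. After: A=0 B=0 C=-3 D=0 ZF=0 PC=3
Step 4: PC=3 exec 'SUB C, B'. After: A=0 B=0 C=-3 D=0 ZF=0 PC=4
Step 5: PC=4 exec 'MUL D, C'. After: A=0 B=0 C=-3 D=0 ZF=1 PC=5
Step 6: PC=5 exec 'MUL A, 7'. After: A=0 B=0 C=-3 D=0 ZF=1 PC=6
Step 7: PC=6 exec 'SUB D, 5'. After: A=0 B=0 C=-3 D=-5 ZF=0 PC=7
Step 8: PC=7 exec 'HALT'. After: A=0 B=0 C=-3 D=-5 ZF=0 PC=7 HALTED
Total instructions executed: 8

Answer: 8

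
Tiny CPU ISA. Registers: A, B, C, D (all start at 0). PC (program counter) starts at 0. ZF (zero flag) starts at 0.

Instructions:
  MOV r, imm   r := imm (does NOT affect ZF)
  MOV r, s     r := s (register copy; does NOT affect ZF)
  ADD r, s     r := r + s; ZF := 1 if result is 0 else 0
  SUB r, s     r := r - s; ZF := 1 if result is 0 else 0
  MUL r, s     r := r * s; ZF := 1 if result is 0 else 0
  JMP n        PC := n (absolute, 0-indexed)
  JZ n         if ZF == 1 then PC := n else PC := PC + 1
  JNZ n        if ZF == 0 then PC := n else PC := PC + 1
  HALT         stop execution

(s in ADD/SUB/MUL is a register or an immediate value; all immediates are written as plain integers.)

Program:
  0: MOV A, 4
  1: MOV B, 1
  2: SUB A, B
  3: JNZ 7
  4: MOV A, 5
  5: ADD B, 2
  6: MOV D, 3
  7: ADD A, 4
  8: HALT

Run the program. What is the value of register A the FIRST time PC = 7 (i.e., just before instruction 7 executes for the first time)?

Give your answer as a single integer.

Step 1: PC=0 exec 'MOV A, 4'. After: A=4 B=0 C=0 D=0 ZF=0 PC=1
Step 2: PC=1 exec 'MOV B, 1'. After: A=4 B=1 C=0 D=0 ZF=0 PC=2
Step 3: PC=2 exec 'SUB A, B'. After: A=3 B=1 C=0 D=0 ZF=0 PC=3
Step 4: PC=3 exec 'JNZ 7'. After: A=3 B=1 C=0 D=0 ZF=0 PC=7
First time PC=7: A=3

3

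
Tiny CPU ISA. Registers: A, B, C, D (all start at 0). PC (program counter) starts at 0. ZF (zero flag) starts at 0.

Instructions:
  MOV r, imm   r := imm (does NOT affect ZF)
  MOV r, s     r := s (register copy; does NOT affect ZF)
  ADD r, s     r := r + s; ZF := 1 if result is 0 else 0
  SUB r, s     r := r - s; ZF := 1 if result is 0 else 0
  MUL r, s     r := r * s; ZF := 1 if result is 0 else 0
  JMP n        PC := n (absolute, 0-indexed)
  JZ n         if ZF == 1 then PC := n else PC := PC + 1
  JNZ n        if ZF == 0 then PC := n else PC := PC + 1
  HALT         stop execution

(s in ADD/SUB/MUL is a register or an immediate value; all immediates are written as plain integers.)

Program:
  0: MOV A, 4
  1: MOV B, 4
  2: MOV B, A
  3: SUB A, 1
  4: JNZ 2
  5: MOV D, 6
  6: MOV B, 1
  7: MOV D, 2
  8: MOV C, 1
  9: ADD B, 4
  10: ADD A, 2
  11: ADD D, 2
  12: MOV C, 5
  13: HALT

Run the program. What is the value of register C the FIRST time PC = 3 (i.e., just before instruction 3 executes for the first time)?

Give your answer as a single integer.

Step 1: PC=0 exec 'MOV A, 4'. After: A=4 B=0 C=0 D=0 ZF=0 PC=1
Step 2: PC=1 exec 'MOV B, 4'. After: A=4 B=4 C=0 D=0 ZF=0 PC=2
Step 3: PC=2 exec 'MOV B, A'. After: A=4 B=4 C=0 D=0 ZF=0 PC=3
First time PC=3: C=0

0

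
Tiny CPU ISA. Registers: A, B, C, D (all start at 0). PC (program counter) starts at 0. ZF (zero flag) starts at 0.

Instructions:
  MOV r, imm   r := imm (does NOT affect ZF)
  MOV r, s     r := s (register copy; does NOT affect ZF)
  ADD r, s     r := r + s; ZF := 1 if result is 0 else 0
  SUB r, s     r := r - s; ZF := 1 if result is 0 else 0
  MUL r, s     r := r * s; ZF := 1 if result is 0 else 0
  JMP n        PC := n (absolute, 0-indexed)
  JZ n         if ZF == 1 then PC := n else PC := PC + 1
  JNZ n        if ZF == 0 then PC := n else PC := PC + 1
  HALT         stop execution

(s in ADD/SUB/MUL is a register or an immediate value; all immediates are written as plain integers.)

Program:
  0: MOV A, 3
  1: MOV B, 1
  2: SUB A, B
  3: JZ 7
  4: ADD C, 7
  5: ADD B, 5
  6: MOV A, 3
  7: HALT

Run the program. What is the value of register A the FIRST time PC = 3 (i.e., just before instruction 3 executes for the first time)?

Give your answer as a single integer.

Step 1: PC=0 exec 'MOV A, 3'. After: A=3 B=0 C=0 D=0 ZF=0 PC=1
Step 2: PC=1 exec 'MOV B, 1'. After: A=3 B=1 C=0 D=0 ZF=0 PC=2
Step 3: PC=2 exec 'SUB A, B'. After: A=2 B=1 C=0 D=0 ZF=0 PC=3
First time PC=3: A=2

2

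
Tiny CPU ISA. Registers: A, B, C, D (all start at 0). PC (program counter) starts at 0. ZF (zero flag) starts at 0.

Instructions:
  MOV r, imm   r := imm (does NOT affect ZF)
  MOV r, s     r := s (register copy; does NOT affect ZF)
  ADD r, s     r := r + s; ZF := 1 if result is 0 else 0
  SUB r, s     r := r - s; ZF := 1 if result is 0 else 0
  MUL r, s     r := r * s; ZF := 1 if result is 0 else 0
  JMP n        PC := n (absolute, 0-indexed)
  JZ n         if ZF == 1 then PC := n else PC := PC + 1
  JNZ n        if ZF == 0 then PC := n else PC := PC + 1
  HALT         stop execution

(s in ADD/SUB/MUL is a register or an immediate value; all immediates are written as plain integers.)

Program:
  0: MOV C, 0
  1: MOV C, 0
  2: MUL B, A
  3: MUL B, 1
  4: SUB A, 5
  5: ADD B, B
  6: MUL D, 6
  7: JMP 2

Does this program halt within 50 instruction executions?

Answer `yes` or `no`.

Answer: no

Derivation:
Step 1: PC=0 exec 'MOV C, 0'. After: A=0 B=0 C=0 D=0 ZF=0 PC=1
Step 2: PC=1 exec 'MOV C, 0'. After: A=0 B=0 C=0 D=0 ZF=0 PC=2
Step 3: PC=2 exec 'MUL B, A'. After: A=0 B=0 C=0 D=0 ZF=1 PC=3
Step 4: PC=3 exec 'MUL B, 1'. After: A=0 B=0 C=0 D=0 ZF=1 PC=4
Step 5: PC=4 exec 'SUB A, 5'. After: A=-5 B=0 C=0 D=0 ZF=0 PC=5
Step 6: PC=5 exec 'ADD B, B'. After: A=-5 B=0 C=0 D=0 ZF=1 PC=6
Step 7: PC=6 exec 'MUL D, 6'. After: A=-5 B=0 C=0 D=0 ZF=1 PC=7
Step 8: PC=7 exec 'JMP 2'. After: A=-5 B=0 C=0 D=0 ZF=1 PC=2
Step 9: PC=2 exec 'MUL B, A'. After: A=-5 B=0 C=0 D=0 ZF=1 PC=3
Step 10: PC=3 exec 'MUL B, 1'. After: A=-5 B=0 C=0 D=0 ZF=1 PC=4
Step 11: PC=4 exec 'SUB A, 5'. After: A=-10 B=0 C=0 D=0 ZF=0 PC=5
Step 12: PC=5 exec 'ADD B, B'. After: A=-10 B=0 C=0 D=0 ZF=1 PC=6
Step 13: PC=6 exec 'MUL D, 6'. After: A=-10 B=0 C=0 D=0 ZF=1 PC=7
Step 14: PC=7 exec 'JMP 2'. After: A=-10 B=0 C=0 D=0 ZF=1 PC=2
Step 15: PC=2 exec 'MUL B, A'. After: A=-10 B=0 C=0 D=0 ZF=1 PC=3
After 50 steps: not halted. PC revisits the same instructions with no path to HALT; will never halt.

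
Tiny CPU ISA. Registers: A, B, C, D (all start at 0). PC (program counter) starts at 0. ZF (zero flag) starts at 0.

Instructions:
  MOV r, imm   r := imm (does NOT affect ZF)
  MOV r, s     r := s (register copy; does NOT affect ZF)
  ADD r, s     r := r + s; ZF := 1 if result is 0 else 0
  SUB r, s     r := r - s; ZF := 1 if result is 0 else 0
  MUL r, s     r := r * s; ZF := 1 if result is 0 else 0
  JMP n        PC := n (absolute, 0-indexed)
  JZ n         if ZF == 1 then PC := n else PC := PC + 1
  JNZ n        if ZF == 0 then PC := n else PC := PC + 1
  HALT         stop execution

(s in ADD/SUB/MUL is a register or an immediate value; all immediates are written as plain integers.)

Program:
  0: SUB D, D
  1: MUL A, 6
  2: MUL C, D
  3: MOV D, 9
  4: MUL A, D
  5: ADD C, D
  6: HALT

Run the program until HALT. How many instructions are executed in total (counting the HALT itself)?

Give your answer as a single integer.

Step 1: PC=0 exec 'SUB D, D'. After: A=0 B=0 C=0 D=0 ZF=1 PC=1
Step 2: PC=1 exec 'MUL A, 6'. After: A=0 B=0 C=0 D=0 ZF=1 PC=2
Step 3: PC=2 exec 'MUL C, D'. After: A=0 B=0 C=0 D=0 ZF=1 PC=3
Step 4: PC=3 exec 'MOV D, 9'. After: A=0 B=0 C=0 D=9 ZF=1 PC=4
Step 5: PC=4 exec 'MUL A, D'. After: A=0 B=0 C=0 D=9 ZF=1 PC=5
Step 6: PC=5 exec 'ADD C, D'. After: A=0 B=0 C=9 D=9 ZF=0 PC=6
Step 7: PC=6 exec 'HALT'. After: A=0 B=0 C=9 D=9 ZF=0 PC=6 HALTED
Total instructions executed: 7

Answer: 7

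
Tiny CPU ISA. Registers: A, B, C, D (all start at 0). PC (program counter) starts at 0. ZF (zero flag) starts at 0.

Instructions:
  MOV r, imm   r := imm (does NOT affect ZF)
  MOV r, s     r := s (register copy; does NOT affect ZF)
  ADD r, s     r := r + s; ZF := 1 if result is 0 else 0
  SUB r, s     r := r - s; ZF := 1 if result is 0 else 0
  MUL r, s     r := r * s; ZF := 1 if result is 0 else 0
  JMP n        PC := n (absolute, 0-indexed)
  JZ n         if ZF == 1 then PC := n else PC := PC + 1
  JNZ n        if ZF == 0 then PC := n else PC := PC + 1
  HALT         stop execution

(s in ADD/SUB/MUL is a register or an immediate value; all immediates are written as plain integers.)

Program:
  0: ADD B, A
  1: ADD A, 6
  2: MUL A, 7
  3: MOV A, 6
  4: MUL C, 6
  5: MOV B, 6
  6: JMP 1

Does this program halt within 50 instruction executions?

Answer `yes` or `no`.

Step 1: PC=0 exec 'ADD B, A'. After: A=0 B=0 C=0 D=0 ZF=1 PC=1
Step 2: PC=1 exec 'ADD A, 6'. After: A=6 B=0 C=0 D=0 ZF=0 PC=2
Step 3: PC=2 exec 'MUL A, 7'. After: A=42 B=0 C=0 D=0 ZF=0 PC=3
Step 4: PC=3 exec 'MOV A, 6'. After: A=6 B=0 C=0 D=0 ZF=0 PC=4
Step 5: PC=4 exec 'MUL C, 6'. After: A=6 B=0 C=0 D=0 ZF=1 PC=5
Step 6: PC=5 exec 'MOV B, 6'. After: A=6 B=6 C=0 D=0 ZF=1 PC=6
Step 7: PC=6 exec 'JMP 1'. After: A=6 B=6 C=0 D=0 ZF=1 PC=1
Step 8: PC=1 exec 'ADD A, 6'. After: A=12 B=6 C=0 D=0 ZF=0 PC=2
Step 9: PC=2 exec 'MUL A, 7'. After: A=84 B=6 C=0 D=0 ZF=0 PC=3
Step 10: PC=3 exec 'MOV A, 6'. After: A=6 B=6 C=0 D=0 ZF=0 PC=4
Step 11: PC=4 exec 'MUL C, 6'. After: A=6 B=6 C=0 D=0 ZF=1 PC=5
Step 12: PC=5 exec 'MOV B, 6'. After: A=6 B=6 C=0 D=0 ZF=1 PC=6
State after step 12 equals state after step 6: the program is in a cycle of length 6 and will never halt.

Answer: no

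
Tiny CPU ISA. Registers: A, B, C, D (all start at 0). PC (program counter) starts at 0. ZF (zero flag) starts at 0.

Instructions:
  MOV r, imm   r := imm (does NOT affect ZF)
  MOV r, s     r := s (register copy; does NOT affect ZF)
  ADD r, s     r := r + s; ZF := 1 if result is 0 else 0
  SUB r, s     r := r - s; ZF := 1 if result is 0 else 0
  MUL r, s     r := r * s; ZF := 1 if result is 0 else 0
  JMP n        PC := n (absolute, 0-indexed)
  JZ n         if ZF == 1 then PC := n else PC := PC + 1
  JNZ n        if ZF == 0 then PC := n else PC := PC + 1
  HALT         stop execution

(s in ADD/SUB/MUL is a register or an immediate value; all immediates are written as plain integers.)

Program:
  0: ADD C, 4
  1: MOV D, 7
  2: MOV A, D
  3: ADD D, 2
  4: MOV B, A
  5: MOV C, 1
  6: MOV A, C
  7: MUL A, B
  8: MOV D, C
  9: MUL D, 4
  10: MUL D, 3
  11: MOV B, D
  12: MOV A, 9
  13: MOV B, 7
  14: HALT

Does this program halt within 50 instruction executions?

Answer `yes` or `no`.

Step 1: PC=0 exec 'ADD C, 4'. After: A=0 B=0 C=4 D=0 ZF=0 PC=1
Step 2: PC=1 exec 'MOV D, 7'. After: A=0 B=0 C=4 D=7 ZF=0 PC=2
Step 3: PC=2 exec 'MOV A, D'. After: A=7 B=0 C=4 D=7 ZF=0 PC=3
Step 4: PC=3 exec 'ADD D, 2'. After: A=7 B=0 C=4 D=9 ZF=0 PC=4
Step 5: PC=4 exec 'MOV B, A'. After: A=7 B=7 C=4 D=9 ZF=0 PC=5
Step 6: PC=5 exec 'MOV C, 1'. After: A=7 B=7 C=1 D=9 ZF=0 PC=6
Step 7: PC=6 exec 'MOV A, C'. After: A=1 B=7 C=1 D=9 ZF=0 PC=7
Step 8: PC=7 exec 'MUL A, B'. After: A=7 B=7 C=1 D=9 ZF=0 PC=8
Step 9: PC=8 exec 'MOV D, C'. After: A=7 B=7 C=1 D=1 ZF=0 PC=9
Step 10: PC=9 exec 'MUL D, 4'. After: A=7 B=7 C=1 D=4 ZF=0 PC=10
Step 11: PC=10 exec 'MUL D, 3'. After: A=7 B=7 C=1 D=12 ZF=0 PC=11
Step 12: PC=11 exec 'MOV B, D'. After: A=7 B=12 C=1 D=12 ZF=0 PC=12
Step 13: PC=12 exec 'MOV A, 9'. After: A=9 B=12 C=1 D=12 ZF=0 PC=13
Step 14: PC=13 exec 'MOV B, 7'. After: A=9 B=7 C=1 D=12 ZF=0 PC=14
Step 15: PC=14 exec 'HALT'. After: A=9 B=7 C=1 D=12 ZF=0 PC=14 HALTED

Answer: yes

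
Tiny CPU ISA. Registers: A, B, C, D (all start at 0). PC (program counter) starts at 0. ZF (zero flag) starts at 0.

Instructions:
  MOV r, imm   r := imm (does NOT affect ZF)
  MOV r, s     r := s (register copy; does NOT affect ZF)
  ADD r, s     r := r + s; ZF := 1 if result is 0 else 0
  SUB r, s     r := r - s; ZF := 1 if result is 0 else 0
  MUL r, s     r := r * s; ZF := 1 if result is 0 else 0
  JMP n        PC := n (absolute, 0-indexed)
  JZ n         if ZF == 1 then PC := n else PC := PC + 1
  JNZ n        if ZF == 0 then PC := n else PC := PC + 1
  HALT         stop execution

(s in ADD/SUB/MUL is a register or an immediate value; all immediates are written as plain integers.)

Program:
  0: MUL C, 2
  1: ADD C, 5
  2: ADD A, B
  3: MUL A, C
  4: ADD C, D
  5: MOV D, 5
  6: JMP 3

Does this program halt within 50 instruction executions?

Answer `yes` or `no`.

Answer: no

Derivation:
Step 1: PC=0 exec 'MUL C, 2'. After: A=0 B=0 C=0 D=0 ZF=1 PC=1
Step 2: PC=1 exec 'ADD C, 5'. After: A=0 B=0 C=5 D=0 ZF=0 PC=2
Step 3: PC=2 exec 'ADD A, B'. After: A=0 B=0 C=5 D=0 ZF=1 PC=3
Step 4: PC=3 exec 'MUL A, C'. After: A=0 B=0 C=5 D=0 ZF=1 PC=4
Step 5: PC=4 exec 'ADD C, D'. After: A=0 B=0 C=5 D=0 ZF=0 PC=5
Step 6: PC=5 exec 'MOV D, 5'. After: A=0 B=0 C=5 D=5 ZF=0 PC=6
Step 7: PC=6 exec 'JMP 3'. After: A=0 B=0 C=5 D=5 ZF=0 PC=3
Step 8: PC=3 exec 'MUL A, C'. After: A=0 B=0 C=5 D=5 ZF=1 PC=4
Step 9: PC=4 exec 'ADD C, D'. After: A=0 B=0 C=10 D=5 ZF=0 PC=5
Step 10: PC=5 exec 'MOV D, 5'. After: A=0 B=0 C=10 D=5 ZF=0 PC=6
Step 11: PC=6 exec 'JMP 3'. After: A=0 B=0 C=10 D=5 ZF=0 PC=3
Step 12: PC=3 exec 'MUL A, C'. After: A=0 B=0 C=10 D=5 ZF=1 PC=4
Step 13: PC=4 exec 'ADD C, D'. After: A=0 B=0 C=15 D=5 ZF=0 PC=5
Step 14: PC=5 exec 'MOV D, 5'. After: A=0 B=0 C=15 D=5 ZF=0 PC=6
Step 15: PC=6 exec 'JMP 3'. After: A=0 B=0 C=15 D=5 ZF=0 PC=3
After 50 steps: not halted. PC revisits the same instructions with no path to HALT; will never halt.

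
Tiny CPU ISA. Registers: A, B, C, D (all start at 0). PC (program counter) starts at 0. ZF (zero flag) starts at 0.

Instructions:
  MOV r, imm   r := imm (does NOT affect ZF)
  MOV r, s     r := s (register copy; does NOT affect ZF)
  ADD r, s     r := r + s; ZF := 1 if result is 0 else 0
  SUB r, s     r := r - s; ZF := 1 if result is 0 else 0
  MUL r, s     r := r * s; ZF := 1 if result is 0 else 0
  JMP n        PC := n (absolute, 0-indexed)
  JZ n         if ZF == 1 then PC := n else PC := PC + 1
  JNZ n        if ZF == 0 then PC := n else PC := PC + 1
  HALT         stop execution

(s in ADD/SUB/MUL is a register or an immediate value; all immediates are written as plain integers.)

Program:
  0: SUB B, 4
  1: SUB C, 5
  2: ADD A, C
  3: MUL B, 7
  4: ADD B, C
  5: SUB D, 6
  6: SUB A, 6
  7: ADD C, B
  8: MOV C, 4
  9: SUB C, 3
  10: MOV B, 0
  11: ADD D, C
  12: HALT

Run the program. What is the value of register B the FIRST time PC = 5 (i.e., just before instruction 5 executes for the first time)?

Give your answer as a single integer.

Step 1: PC=0 exec 'SUB B, 4'. After: A=0 B=-4 C=0 D=0 ZF=0 PC=1
Step 2: PC=1 exec 'SUB C, 5'. After: A=0 B=-4 C=-5 D=0 ZF=0 PC=2
Step 3: PC=2 exec 'ADD A, C'. After: A=-5 B=-4 C=-5 D=0 ZF=0 PC=3
Step 4: PC=3 exec 'MUL B, 7'. After: A=-5 B=-28 C=-5 D=0 ZF=0 PC=4
Step 5: PC=4 exec 'ADD B, C'. After: A=-5 B=-33 C=-5 D=0 ZF=0 PC=5
First time PC=5: B=-33

-33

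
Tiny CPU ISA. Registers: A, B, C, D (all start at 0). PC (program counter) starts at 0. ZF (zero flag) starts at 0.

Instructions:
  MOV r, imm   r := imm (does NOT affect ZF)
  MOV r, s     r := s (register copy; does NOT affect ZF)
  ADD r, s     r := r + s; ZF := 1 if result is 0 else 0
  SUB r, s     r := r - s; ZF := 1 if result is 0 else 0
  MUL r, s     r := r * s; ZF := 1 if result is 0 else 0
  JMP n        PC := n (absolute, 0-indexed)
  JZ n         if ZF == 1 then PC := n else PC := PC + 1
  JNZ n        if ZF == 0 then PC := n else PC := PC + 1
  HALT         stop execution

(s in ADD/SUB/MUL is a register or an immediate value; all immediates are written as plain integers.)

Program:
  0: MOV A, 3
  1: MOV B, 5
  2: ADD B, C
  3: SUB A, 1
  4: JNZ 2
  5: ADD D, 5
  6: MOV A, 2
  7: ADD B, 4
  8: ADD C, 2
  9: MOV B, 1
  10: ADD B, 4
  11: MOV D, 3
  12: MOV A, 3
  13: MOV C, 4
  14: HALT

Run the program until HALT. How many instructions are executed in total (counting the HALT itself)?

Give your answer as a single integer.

Answer: 21

Derivation:
Step 1: PC=0 exec 'MOV A, 3'. After: A=3 B=0 C=0 D=0 ZF=0 PC=1
Step 2: PC=1 exec 'MOV B, 5'. After: A=3 B=5 C=0 D=0 ZF=0 PC=2
Step 3: PC=2 exec 'ADD B, C'. After: A=3 B=5 C=0 D=0 ZF=0 PC=3
Step 4: PC=3 exec 'SUB A, 1'. After: A=2 B=5 C=0 D=0 ZF=0 PC=4
Step 5: PC=4 exec 'JNZ 2'. After: A=2 B=5 C=0 D=0 ZF=0 PC=2
Step 6: PC=2 exec 'ADD B, C'. After: A=2 B=5 C=0 D=0 ZF=0 PC=3
Step 7: PC=3 exec 'SUB A, 1'. After: A=1 B=5 C=0 D=0 ZF=0 PC=4
Step 8: PC=4 exec 'JNZ 2'. After: A=1 B=5 C=0 D=0 ZF=0 PC=2
Step 9: PC=2 exec 'ADD B, C'. After: A=1 B=5 C=0 D=0 ZF=0 PC=3
Step 10: PC=3 exec 'SUB A, 1'. After: A=0 B=5 C=0 D=0 ZF=1 PC=4
Step 11: PC=4 exec 'JNZ 2'. After: A=0 B=5 C=0 D=0 ZF=1 PC=5
Step 12: PC=5 exec 'ADD D, 5'. After: A=0 B=5 C=0 D=5 ZF=0 PC=6
Step 13: PC=6 exec 'MOV A, 2'. After: A=2 B=5 C=0 D=5 ZF=0 PC=7
Step 14: PC=7 exec 'ADD B, 4'. After: A=2 B=9 C=0 D=5 ZF=0 PC=8
Step 15: PC=8 exec 'ADD C, 2'. After: A=2 B=9 C=2 D=5 ZF=0 PC=9
Step 16: PC=9 exec 'MOV B, 1'. After: A=2 B=1 C=2 D=5 ZF=0 PC=10
Step 17: PC=10 exec 'ADD B, 4'. After: A=2 B=5 C=2 D=5 ZF=0 PC=11
Step 18: PC=11 exec 'MOV D, 3'. After: A=2 B=5 C=2 D=3 ZF=0 PC=12
Step 19: PC=12 exec 'MOV A, 3'. After: A=3 B=5 C=2 D=3 ZF=0 PC=13
Step 20: PC=13 exec 'MOV C, 4'. After: A=3 B=5 C=4 D=3 ZF=0 PC=14
Step 21: PC=14 exec 'HALT'. After: A=3 B=5 C=4 D=3 ZF=0 PC=14 HALTED
Total instructions executed: 21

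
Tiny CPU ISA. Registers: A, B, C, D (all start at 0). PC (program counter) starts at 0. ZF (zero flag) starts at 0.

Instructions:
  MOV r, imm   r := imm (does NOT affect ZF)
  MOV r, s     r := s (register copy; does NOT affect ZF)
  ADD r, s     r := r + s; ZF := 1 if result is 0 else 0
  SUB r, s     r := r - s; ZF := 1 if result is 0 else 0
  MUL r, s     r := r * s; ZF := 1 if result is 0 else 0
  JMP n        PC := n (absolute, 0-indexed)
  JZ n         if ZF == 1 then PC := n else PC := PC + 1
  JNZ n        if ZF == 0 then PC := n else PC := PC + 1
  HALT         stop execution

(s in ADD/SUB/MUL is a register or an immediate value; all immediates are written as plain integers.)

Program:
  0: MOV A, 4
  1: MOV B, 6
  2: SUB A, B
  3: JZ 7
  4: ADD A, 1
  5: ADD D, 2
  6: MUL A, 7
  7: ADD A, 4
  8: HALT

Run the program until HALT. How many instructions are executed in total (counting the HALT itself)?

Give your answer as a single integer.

Answer: 9

Derivation:
Step 1: PC=0 exec 'MOV A, 4'. After: A=4 B=0 C=0 D=0 ZF=0 PC=1
Step 2: PC=1 exec 'MOV B, 6'. After: A=4 B=6 C=0 D=0 ZF=0 PC=2
Step 3: PC=2 exec 'SUB A, B'. After: A=-2 B=6 C=0 D=0 ZF=0 PC=3
Step 4: PC=3 exec 'JZ 7'. After: A=-2 B=6 C=0 D=0 ZF=0 PC=4
Step 5: PC=4 exec 'ADD A, 1'. After: A=-1 B=6 C=0 D=0 ZF=0 PC=5
Step 6: PC=5 exec 'ADD D, 2'. After: A=-1 B=6 C=0 D=2 ZF=0 PC=6
Step 7: PC=6 exec 'MUL A, 7'. After: A=-7 B=6 C=0 D=2 ZF=0 PC=7
Step 8: PC=7 exec 'ADD A, 4'. After: A=-3 B=6 C=0 D=2 ZF=0 PC=8
Step 9: PC=8 exec 'HALT'. After: A=-3 B=6 C=0 D=2 ZF=0 PC=8 HALTED
Total instructions executed: 9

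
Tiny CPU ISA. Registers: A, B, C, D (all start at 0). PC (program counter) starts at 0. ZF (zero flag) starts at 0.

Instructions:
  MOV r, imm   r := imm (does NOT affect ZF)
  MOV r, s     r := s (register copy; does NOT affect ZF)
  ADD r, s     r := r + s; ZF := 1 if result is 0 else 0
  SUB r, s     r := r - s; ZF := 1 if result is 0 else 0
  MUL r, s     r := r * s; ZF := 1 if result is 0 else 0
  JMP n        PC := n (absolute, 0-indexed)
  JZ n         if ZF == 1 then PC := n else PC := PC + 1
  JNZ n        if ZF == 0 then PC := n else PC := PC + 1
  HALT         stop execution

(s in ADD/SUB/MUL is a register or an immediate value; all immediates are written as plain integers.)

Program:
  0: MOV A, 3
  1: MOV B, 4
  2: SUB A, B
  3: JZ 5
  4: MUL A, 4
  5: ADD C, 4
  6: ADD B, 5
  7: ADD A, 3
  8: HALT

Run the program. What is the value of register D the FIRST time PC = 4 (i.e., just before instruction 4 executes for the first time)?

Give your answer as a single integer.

Step 1: PC=0 exec 'MOV A, 3'. After: A=3 B=0 C=0 D=0 ZF=0 PC=1
Step 2: PC=1 exec 'MOV B, 4'. After: A=3 B=4 C=0 D=0 ZF=0 PC=2
Step 3: PC=2 exec 'SUB A, B'. After: A=-1 B=4 C=0 D=0 ZF=0 PC=3
Step 4: PC=3 exec 'JZ 5'. After: A=-1 B=4 C=0 D=0 ZF=0 PC=4
First time PC=4: D=0

0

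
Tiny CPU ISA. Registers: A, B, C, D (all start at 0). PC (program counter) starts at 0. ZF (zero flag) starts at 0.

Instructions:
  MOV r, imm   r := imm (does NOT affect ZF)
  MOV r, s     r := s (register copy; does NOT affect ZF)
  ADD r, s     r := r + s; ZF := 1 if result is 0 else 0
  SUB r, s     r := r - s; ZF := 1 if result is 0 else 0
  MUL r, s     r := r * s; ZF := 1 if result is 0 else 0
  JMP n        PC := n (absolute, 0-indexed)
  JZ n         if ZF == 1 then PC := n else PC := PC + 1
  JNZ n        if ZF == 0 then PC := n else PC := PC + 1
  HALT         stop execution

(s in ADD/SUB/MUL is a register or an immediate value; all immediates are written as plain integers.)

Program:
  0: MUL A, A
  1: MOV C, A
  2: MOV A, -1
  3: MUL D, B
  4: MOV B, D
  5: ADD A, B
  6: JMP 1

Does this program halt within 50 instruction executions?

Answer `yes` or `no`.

Answer: no

Derivation:
Step 1: PC=0 exec 'MUL A, A'. After: A=0 B=0 C=0 D=0 ZF=1 PC=1
Step 2: PC=1 exec 'MOV C, A'. After: A=0 B=0 C=0 D=0 ZF=1 PC=2
Step 3: PC=2 exec 'MOV A, -1'. After: A=-1 B=0 C=0 D=0 ZF=1 PC=3
Step 4: PC=3 exec 'MUL D, B'. After: A=-1 B=0 C=0 D=0 ZF=1 PC=4
Step 5: PC=4 exec 'MOV B, D'. After: A=-1 B=0 C=0 D=0 ZF=1 PC=5
Step 6: PC=5 exec 'ADD A, B'. After: A=-1 B=0 C=0 D=0 ZF=0 PC=6
Step 7: PC=6 exec 'JMP 1'. After: A=-1 B=0 C=0 D=0 ZF=0 PC=1
Step 8: PC=1 exec 'MOV C, A'. After: A=-1 B=0 C=-1 D=0 ZF=0 PC=2
Step 9: PC=2 exec 'MOV A, -1'. After: A=-1 B=0 C=-1 D=0 ZF=0 PC=3
Step 10: PC=3 exec 'MUL D, B'. After: A=-1 B=0 C=-1 D=0 ZF=1 PC=4
Step 11: PC=4 exec 'MOV B, D'. After: A=-1 B=0 C=-1 D=0 ZF=1 PC=5
Step 12: PC=5 exec 'ADD A, B'. After: A=-1 B=0 C=-1 D=0 ZF=0 PC=6
Step 13: PC=6 exec 'JMP 1'. After: A=-1 B=0 C=-1 D=0 ZF=0 PC=1
Step 14: PC=1 exec 'MOV C, A'. After: A=-1 B=0 C=-1 D=0 ZF=0 PC=2
State after step 14 equals state after step 8: the program is in a cycle of length 6 and will never halt.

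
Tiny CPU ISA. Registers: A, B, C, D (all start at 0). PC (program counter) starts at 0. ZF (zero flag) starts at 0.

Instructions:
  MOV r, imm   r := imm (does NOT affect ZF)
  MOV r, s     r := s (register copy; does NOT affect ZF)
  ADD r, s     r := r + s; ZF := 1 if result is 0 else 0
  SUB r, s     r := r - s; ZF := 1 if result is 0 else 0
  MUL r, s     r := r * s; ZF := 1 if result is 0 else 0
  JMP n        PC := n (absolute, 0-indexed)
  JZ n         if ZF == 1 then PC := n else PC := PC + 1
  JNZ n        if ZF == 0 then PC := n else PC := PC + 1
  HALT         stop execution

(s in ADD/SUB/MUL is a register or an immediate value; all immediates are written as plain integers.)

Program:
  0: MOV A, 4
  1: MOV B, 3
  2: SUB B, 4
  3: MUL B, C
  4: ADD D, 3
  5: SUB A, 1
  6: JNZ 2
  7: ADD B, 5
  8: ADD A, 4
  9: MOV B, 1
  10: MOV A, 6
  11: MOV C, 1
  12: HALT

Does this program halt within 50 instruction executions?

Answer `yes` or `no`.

Step 1: PC=0 exec 'MOV A, 4'. After: A=4 B=0 C=0 D=0 ZF=0 PC=1
Step 2: PC=1 exec 'MOV B, 3'. After: A=4 B=3 C=0 D=0 ZF=0 PC=2
Step 3: PC=2 exec 'SUB B, 4'. After: A=4 B=-1 C=0 D=0 ZF=0 PC=3
Step 4: PC=3 exec 'MUL B, C'. After: A=4 B=0 C=0 D=0 ZF=1 PC=4
Step 5: PC=4 exec 'ADD D, 3'. After: A=4 B=0 C=0 D=3 ZF=0 PC=5
Step 6: PC=5 exec 'SUB A, 1'. After: A=3 B=0 C=0 D=3 ZF=0 PC=6
Step 7: PC=6 exec 'JNZ 2'. After: A=3 B=0 C=0 D=3 ZF=0 PC=2
Step 8: PC=2 exec 'SUB B, 4'. After: A=3 B=-4 C=0 D=3 ZF=0 PC=3
Step 9: PC=3 exec 'MUL B, C'. After: A=3 B=0 C=0 D=3 ZF=1 PC=4
Step 10: PC=4 exec 'ADD D, 3'. After: A=3 B=0 C=0 D=6 ZF=0 PC=5
Step 11: PC=5 exec 'SUB A, 1'. After: A=2 B=0 C=0 D=6 ZF=0 PC=6
Step 12: PC=6 exec 'JNZ 2'. After: A=2 B=0 C=0 D=6 ZF=0 PC=2
Step 13: PC=2 exec 'SUB B, 4'. After: A=2 B=-4 C=0 D=6 ZF=0 PC=3
Step 14: PC=3 exec 'MUL B, C'. After: A=2 B=0 C=0 D=6 ZF=1 PC=4
Step 15: PC=4 exec 'ADD D, 3'. After: A=2 B=0 C=0 D=9 ZF=0 PC=5
Step 16: PC=5 exec 'SUB A, 1'. After: A=1 B=0 C=0 D=9 ZF=0 PC=6
Step 17: PC=6 exec 'JNZ 2'. After: A=1 B=0 C=0 D=9 ZF=0 PC=2
Step 18: PC=2 exec 'SUB B, 4'. After: A=1 B=-4 C=0 D=9 ZF=0 PC=3
Step 19: PC=3 exec 'MUL B, C'. After: A=1 B=0 C=0 D=9 ZF=1 PC=4
Step 20: PC=4 exec 'ADD D, 3'. After: A=1 B=0 C=0 D=12 ZF=0 PC=5
Step 21: PC=5 exec 'SUB A, 1'. After: A=0 B=0 C=0 D=12 ZF=1 PC=6
Step 22: PC=6 exec 'JNZ 2'. After: A=0 B=0 C=0 D=12 ZF=1 PC=7
Step 23: PC=7 exec 'ADD B, 5'. After: A=0 B=5 C=0 D=12 ZF=0 PC=8
Step 24: PC=8 exec 'ADD A, 4'. After: A=4 B=5 C=0 D=12 ZF=0 PC=9
Step 25: PC=9 exec 'MOV B, 1'. After: A=4 B=1 C=0 D=12 ZF=0 PC=10
Step 26: PC=10 exec 'MOV A, 6'. After: A=6 B=1 C=0 D=12 ZF=0 PC=11
Step 27: PC=11 exec 'MOV C, 1'. After: A=6 B=1 C=1 D=12 ZF=0 PC=12
Step 28: PC=12 exec 'HALT'. After: A=6 B=1 C=1 D=12 ZF=0 PC=12 HALTED

Answer: yes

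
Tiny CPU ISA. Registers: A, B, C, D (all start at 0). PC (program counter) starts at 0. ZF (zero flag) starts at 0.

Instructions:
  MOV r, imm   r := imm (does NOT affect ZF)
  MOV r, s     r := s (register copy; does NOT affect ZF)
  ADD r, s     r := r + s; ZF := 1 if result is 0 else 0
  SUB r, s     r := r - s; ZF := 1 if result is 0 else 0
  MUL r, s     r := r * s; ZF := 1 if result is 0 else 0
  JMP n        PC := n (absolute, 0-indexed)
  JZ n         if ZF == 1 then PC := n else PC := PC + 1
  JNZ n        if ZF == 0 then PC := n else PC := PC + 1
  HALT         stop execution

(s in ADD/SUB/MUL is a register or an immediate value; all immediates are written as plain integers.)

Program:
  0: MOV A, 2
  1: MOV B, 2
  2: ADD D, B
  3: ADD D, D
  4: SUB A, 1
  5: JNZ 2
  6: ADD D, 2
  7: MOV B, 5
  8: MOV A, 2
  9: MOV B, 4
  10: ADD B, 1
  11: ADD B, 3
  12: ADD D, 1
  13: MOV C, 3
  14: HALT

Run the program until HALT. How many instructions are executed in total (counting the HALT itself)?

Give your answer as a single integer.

Step 1: PC=0 exec 'MOV A, 2'. After: A=2 B=0 C=0 D=0 ZF=0 PC=1
Step 2: PC=1 exec 'MOV B, 2'. After: A=2 B=2 C=0 D=0 ZF=0 PC=2
Step 3: PC=2 exec 'ADD D, B'. After: A=2 B=2 C=0 D=2 ZF=0 PC=3
Step 4: PC=3 exec 'ADD D, D'. After: A=2 B=2 C=0 D=4 ZF=0 PC=4
Step 5: PC=4 exec 'SUB A, 1'. After: A=1 B=2 C=0 D=4 ZF=0 PC=5
Step 6: PC=5 exec 'JNZ 2'. After: A=1 B=2 C=0 D=4 ZF=0 PC=2
Step 7: PC=2 exec 'ADD D, B'. After: A=1 B=2 C=0 D=6 ZF=0 PC=3
Step 8: PC=3 exec 'ADD D, D'. After: A=1 B=2 C=0 D=12 ZF=0 PC=4
Step 9: PC=4 exec 'SUB A, 1'. After: A=0 B=2 C=0 D=12 ZF=1 PC=5
Step 10: PC=5 exec 'JNZ 2'. After: A=0 B=2 C=0 D=12 ZF=1 PC=6
Step 11: PC=6 exec 'ADD D, 2'. After: A=0 B=2 C=0 D=14 ZF=0 PC=7
Step 12: PC=7 exec 'MOV B, 5'. After: A=0 B=5 C=0 D=14 ZF=0 PC=8
Step 13: PC=8 exec 'MOV A, 2'. After: A=2 B=5 C=0 D=14 ZF=0 PC=9
Step 14: PC=9 exec 'MOV B, 4'. After: A=2 B=4 C=0 D=14 ZF=0 PC=10
Step 15: PC=10 exec 'ADD B, 1'. After: A=2 B=5 C=0 D=14 ZF=0 PC=11
Step 16: PC=11 exec 'ADD B, 3'. After: A=2 B=8 C=0 D=14 ZF=0 PC=12
Step 17: PC=12 exec 'ADD D, 1'. After: A=2 B=8 C=0 D=15 ZF=0 PC=13
Step 18: PC=13 exec 'MOV C, 3'. After: A=2 B=8 C=3 D=15 ZF=0 PC=14
Step 19: PC=14 exec 'HALT'. After: A=2 B=8 C=3 D=15 ZF=0 PC=14 HALTED
Total instructions executed: 19

Answer: 19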